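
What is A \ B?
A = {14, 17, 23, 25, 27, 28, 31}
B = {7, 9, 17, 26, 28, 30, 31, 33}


Set A = {14, 17, 23, 25, 27, 28, 31}
Set B = {7, 9, 17, 26, 28, 30, 31, 33}
A \ B includes elements in A that are not in B.
Check each element of A:
14 (not in B, keep), 17 (in B, remove), 23 (not in B, keep), 25 (not in B, keep), 27 (not in B, keep), 28 (in B, remove), 31 (in B, remove)
A \ B = {14, 23, 25, 27}

{14, 23, 25, 27}


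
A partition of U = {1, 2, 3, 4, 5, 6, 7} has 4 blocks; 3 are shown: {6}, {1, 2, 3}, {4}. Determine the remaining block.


U = {1, 2, 3, 4, 5, 6, 7}
Shown blocks: {6}, {1, 2, 3}, {4}
A partition's blocks are pairwise disjoint and cover U, so the missing block = U \ (union of shown blocks).
Union of shown blocks: {1, 2, 3, 4, 6}
Missing block = U \ (union) = {5, 7}

{5, 7}


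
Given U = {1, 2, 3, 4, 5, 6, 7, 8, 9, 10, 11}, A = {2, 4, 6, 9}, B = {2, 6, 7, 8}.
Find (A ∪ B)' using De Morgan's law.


U = {1, 2, 3, 4, 5, 6, 7, 8, 9, 10, 11}
A = {2, 4, 6, 9}, B = {2, 6, 7, 8}
A ∪ B = {2, 4, 6, 7, 8, 9}
(A ∪ B)' = U \ (A ∪ B) = {1, 3, 5, 10, 11}
Verification via A' ∩ B': A' = {1, 3, 5, 7, 8, 10, 11}, B' = {1, 3, 4, 5, 9, 10, 11}
A' ∩ B' = {1, 3, 5, 10, 11} ✓

{1, 3, 5, 10, 11}


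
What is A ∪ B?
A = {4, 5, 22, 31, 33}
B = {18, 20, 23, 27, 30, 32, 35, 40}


Set A = {4, 5, 22, 31, 33}
Set B = {18, 20, 23, 27, 30, 32, 35, 40}
A ∪ B includes all elements in either set.
Elements from A: {4, 5, 22, 31, 33}
Elements from B not already included: {18, 20, 23, 27, 30, 32, 35, 40}
A ∪ B = {4, 5, 18, 20, 22, 23, 27, 30, 31, 32, 33, 35, 40}

{4, 5, 18, 20, 22, 23, 27, 30, 31, 32, 33, 35, 40}


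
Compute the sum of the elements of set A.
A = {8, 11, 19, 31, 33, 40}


Set A = {8, 11, 19, 31, 33, 40}
Sum = 8 + 11 + 19 + 31 + 33 + 40 = 142

142


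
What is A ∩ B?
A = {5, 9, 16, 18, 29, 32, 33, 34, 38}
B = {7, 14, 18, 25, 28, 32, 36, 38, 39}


Set A = {5, 9, 16, 18, 29, 32, 33, 34, 38}
Set B = {7, 14, 18, 25, 28, 32, 36, 38, 39}
A ∩ B includes only elements in both sets.
Check each element of A against B:
5 ✗, 9 ✗, 16 ✗, 18 ✓, 29 ✗, 32 ✓, 33 ✗, 34 ✗, 38 ✓
A ∩ B = {18, 32, 38}

{18, 32, 38}


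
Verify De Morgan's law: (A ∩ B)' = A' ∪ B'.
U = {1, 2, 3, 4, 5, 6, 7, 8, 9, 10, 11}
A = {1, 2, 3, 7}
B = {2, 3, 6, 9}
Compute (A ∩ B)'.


U = {1, 2, 3, 4, 5, 6, 7, 8, 9, 10, 11}
A = {1, 2, 3, 7}, B = {2, 3, 6, 9}
A ∩ B = {2, 3}
(A ∩ B)' = U \ (A ∩ B) = {1, 4, 5, 6, 7, 8, 9, 10, 11}
Verification via A' ∪ B': A' = {4, 5, 6, 8, 9, 10, 11}, B' = {1, 4, 5, 7, 8, 10, 11}
A' ∪ B' = {1, 4, 5, 6, 7, 8, 9, 10, 11} ✓

{1, 4, 5, 6, 7, 8, 9, 10, 11}


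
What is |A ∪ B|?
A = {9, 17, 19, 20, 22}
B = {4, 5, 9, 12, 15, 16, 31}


Set A = {9, 17, 19, 20, 22}, |A| = 5
Set B = {4, 5, 9, 12, 15, 16, 31}, |B| = 7
A ∩ B = {9}, |A ∩ B| = 1
|A ∪ B| = |A| + |B| - |A ∩ B| = 5 + 7 - 1 = 11

11


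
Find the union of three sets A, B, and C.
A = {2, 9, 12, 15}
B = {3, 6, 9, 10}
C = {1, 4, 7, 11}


Set A = {2, 9, 12, 15}
Set B = {3, 6, 9, 10}
Set C = {1, 4, 7, 11}
First, A ∪ B = {2, 3, 6, 9, 10, 12, 15}
Then, (A ∪ B) ∪ C = {1, 2, 3, 4, 6, 7, 9, 10, 11, 12, 15}

{1, 2, 3, 4, 6, 7, 9, 10, 11, 12, 15}


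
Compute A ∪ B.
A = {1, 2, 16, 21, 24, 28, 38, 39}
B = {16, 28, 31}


Set A = {1, 2, 16, 21, 24, 28, 38, 39}
Set B = {16, 28, 31}
A ∪ B includes all elements in either set.
Elements from A: {1, 2, 16, 21, 24, 28, 38, 39}
Elements from B not already included: {31}
A ∪ B = {1, 2, 16, 21, 24, 28, 31, 38, 39}

{1, 2, 16, 21, 24, 28, 31, 38, 39}


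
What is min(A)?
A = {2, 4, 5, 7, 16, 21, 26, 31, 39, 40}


Set A = {2, 4, 5, 7, 16, 21, 26, 31, 39, 40}
Elements in ascending order: 2, 4, 5, 7, 16, 21, 26, 31, 39, 40
The smallest element is 2.

2


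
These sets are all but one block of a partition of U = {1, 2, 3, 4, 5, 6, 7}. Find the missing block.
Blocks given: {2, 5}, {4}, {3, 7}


U = {1, 2, 3, 4, 5, 6, 7}
Shown blocks: {2, 5}, {4}, {3, 7}
A partition's blocks are pairwise disjoint and cover U, so the missing block = U \ (union of shown blocks).
Union of shown blocks: {2, 3, 4, 5, 7}
Missing block = U \ (union) = {1, 6}

{1, 6}


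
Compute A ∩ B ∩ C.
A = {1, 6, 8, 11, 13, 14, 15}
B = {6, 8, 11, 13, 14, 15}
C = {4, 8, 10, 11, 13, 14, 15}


Set A = {1, 6, 8, 11, 13, 14, 15}
Set B = {6, 8, 11, 13, 14, 15}
Set C = {4, 8, 10, 11, 13, 14, 15}
First, A ∩ B = {6, 8, 11, 13, 14, 15}
Then, (A ∩ B) ∩ C = {8, 11, 13, 14, 15}

{8, 11, 13, 14, 15}


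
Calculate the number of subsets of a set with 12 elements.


The set has 12 elements.
The power set contains all possible subsets.
|P(A)| = 2^|A| = 2^12 = 4096

4096


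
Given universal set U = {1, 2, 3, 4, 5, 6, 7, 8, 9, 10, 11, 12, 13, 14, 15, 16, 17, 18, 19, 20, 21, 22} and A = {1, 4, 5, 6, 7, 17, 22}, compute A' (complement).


Universal set U = {1, 2, 3, 4, 5, 6, 7, 8, 9, 10, 11, 12, 13, 14, 15, 16, 17, 18, 19, 20, 21, 22}
Set A = {1, 4, 5, 6, 7, 17, 22}
A' = U \ A = elements in U but not in A
Checking each element of U:
1 (in A, exclude), 2 (not in A, include), 3 (not in A, include), 4 (in A, exclude), 5 (in A, exclude), 6 (in A, exclude), 7 (in A, exclude), 8 (not in A, include), 9 (not in A, include), 10 (not in A, include), 11 (not in A, include), 12 (not in A, include), 13 (not in A, include), 14 (not in A, include), 15 (not in A, include), 16 (not in A, include), 17 (in A, exclude), 18 (not in A, include), 19 (not in A, include), 20 (not in A, include), 21 (not in A, include), 22 (in A, exclude)
A' = {2, 3, 8, 9, 10, 11, 12, 13, 14, 15, 16, 18, 19, 20, 21}

{2, 3, 8, 9, 10, 11, 12, 13, 14, 15, 16, 18, 19, 20, 21}


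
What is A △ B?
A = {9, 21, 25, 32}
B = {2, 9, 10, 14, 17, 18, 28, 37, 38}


Set A = {9, 21, 25, 32}
Set B = {2, 9, 10, 14, 17, 18, 28, 37, 38}
A △ B = (A \ B) ∪ (B \ A)
Elements in A but not B: {21, 25, 32}
Elements in B but not A: {2, 10, 14, 17, 18, 28, 37, 38}
A △ B = {2, 10, 14, 17, 18, 21, 25, 28, 32, 37, 38}

{2, 10, 14, 17, 18, 21, 25, 28, 32, 37, 38}


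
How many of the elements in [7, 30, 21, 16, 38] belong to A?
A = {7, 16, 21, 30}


Set A = {7, 16, 21, 30}
Candidates: [7, 30, 21, 16, 38]
Check each candidate:
7 ∈ A, 30 ∈ A, 21 ∈ A, 16 ∈ A, 38 ∉ A
Count of candidates in A: 4

4


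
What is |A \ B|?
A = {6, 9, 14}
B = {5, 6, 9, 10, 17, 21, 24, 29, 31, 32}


Set A = {6, 9, 14}
Set B = {5, 6, 9, 10, 17, 21, 24, 29, 31, 32}
A \ B = {14}
|A \ B| = 1

1


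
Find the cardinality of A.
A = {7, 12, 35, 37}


Set A = {7, 12, 35, 37}
Listing elements: 7, 12, 35, 37
Counting: 4 elements
|A| = 4

4


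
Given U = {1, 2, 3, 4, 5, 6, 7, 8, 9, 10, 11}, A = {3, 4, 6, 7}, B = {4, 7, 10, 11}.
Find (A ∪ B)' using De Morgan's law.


U = {1, 2, 3, 4, 5, 6, 7, 8, 9, 10, 11}
A = {3, 4, 6, 7}, B = {4, 7, 10, 11}
A ∪ B = {3, 4, 6, 7, 10, 11}
(A ∪ B)' = U \ (A ∪ B) = {1, 2, 5, 8, 9}
Verification via A' ∩ B': A' = {1, 2, 5, 8, 9, 10, 11}, B' = {1, 2, 3, 5, 6, 8, 9}
A' ∩ B' = {1, 2, 5, 8, 9} ✓

{1, 2, 5, 8, 9}


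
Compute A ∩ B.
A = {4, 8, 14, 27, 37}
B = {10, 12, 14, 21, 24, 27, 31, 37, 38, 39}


Set A = {4, 8, 14, 27, 37}
Set B = {10, 12, 14, 21, 24, 27, 31, 37, 38, 39}
A ∩ B includes only elements in both sets.
Check each element of A against B:
4 ✗, 8 ✗, 14 ✓, 27 ✓, 37 ✓
A ∩ B = {14, 27, 37}

{14, 27, 37}


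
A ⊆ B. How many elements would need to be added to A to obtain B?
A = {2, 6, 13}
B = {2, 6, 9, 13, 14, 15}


Set A = {2, 6, 13}, |A| = 3
Set B = {2, 6, 9, 13, 14, 15}, |B| = 6
Since A ⊆ B: B \ A = {9, 14, 15}
|B| - |A| = 6 - 3 = 3

3


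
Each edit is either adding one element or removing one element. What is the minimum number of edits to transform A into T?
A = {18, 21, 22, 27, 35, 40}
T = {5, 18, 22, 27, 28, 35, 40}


Set A = {18, 21, 22, 27, 35, 40}
Set T = {5, 18, 22, 27, 28, 35, 40}
Elements to remove from A (in A, not in T): {21} → 1 removals
Elements to add to A (in T, not in A): {5, 28} → 2 additions
Total edits = 1 + 2 = 3

3


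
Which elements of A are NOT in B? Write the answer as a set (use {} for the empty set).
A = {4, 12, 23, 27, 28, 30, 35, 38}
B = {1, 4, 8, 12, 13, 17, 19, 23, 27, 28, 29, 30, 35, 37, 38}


Set A = {4, 12, 23, 27, 28, 30, 35, 38}
Set B = {1, 4, 8, 12, 13, 17, 19, 23, 27, 28, 29, 30, 35, 37, 38}
Check each element of A against B:
4 ∈ B, 12 ∈ B, 23 ∈ B, 27 ∈ B, 28 ∈ B, 30 ∈ B, 35 ∈ B, 38 ∈ B
Elements of A not in B: {}

{}


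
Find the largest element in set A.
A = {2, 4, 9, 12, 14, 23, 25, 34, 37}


Set A = {2, 4, 9, 12, 14, 23, 25, 34, 37}
Elements in ascending order: 2, 4, 9, 12, 14, 23, 25, 34, 37
The largest element is 37.

37


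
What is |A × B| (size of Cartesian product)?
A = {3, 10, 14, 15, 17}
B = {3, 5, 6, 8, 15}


Set A = {3, 10, 14, 15, 17} has 5 elements.
Set B = {3, 5, 6, 8, 15} has 5 elements.
|A × B| = |A| × |B| = 5 × 5 = 25

25


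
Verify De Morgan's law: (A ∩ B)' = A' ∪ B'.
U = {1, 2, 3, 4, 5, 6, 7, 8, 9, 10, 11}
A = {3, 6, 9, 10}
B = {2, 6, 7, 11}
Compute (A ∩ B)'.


U = {1, 2, 3, 4, 5, 6, 7, 8, 9, 10, 11}
A = {3, 6, 9, 10}, B = {2, 6, 7, 11}
A ∩ B = {6}
(A ∩ B)' = U \ (A ∩ B) = {1, 2, 3, 4, 5, 7, 8, 9, 10, 11}
Verification via A' ∪ B': A' = {1, 2, 4, 5, 7, 8, 11}, B' = {1, 3, 4, 5, 8, 9, 10}
A' ∪ B' = {1, 2, 3, 4, 5, 7, 8, 9, 10, 11} ✓

{1, 2, 3, 4, 5, 7, 8, 9, 10, 11}


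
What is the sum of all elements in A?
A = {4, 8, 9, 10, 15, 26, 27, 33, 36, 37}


Set A = {4, 8, 9, 10, 15, 26, 27, 33, 36, 37}
Sum = 4 + 8 + 9 + 10 + 15 + 26 + 27 + 33 + 36 + 37 = 205

205


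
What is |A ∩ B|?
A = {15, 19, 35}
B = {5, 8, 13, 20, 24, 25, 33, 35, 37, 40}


Set A = {15, 19, 35}
Set B = {5, 8, 13, 20, 24, 25, 33, 35, 37, 40}
A ∩ B = {35}
|A ∩ B| = 1

1


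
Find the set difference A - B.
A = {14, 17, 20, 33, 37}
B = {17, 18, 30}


Set A = {14, 17, 20, 33, 37}
Set B = {17, 18, 30}
A \ B includes elements in A that are not in B.
Check each element of A:
14 (not in B, keep), 17 (in B, remove), 20 (not in B, keep), 33 (not in B, keep), 37 (not in B, keep)
A \ B = {14, 20, 33, 37}

{14, 20, 33, 37}


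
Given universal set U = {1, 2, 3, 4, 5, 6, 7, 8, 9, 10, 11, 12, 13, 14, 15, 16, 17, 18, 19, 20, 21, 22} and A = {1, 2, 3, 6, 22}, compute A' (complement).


Universal set U = {1, 2, 3, 4, 5, 6, 7, 8, 9, 10, 11, 12, 13, 14, 15, 16, 17, 18, 19, 20, 21, 22}
Set A = {1, 2, 3, 6, 22}
A' = U \ A = elements in U but not in A
Checking each element of U:
1 (in A, exclude), 2 (in A, exclude), 3 (in A, exclude), 4 (not in A, include), 5 (not in A, include), 6 (in A, exclude), 7 (not in A, include), 8 (not in A, include), 9 (not in A, include), 10 (not in A, include), 11 (not in A, include), 12 (not in A, include), 13 (not in A, include), 14 (not in A, include), 15 (not in A, include), 16 (not in A, include), 17 (not in A, include), 18 (not in A, include), 19 (not in A, include), 20 (not in A, include), 21 (not in A, include), 22 (in A, exclude)
A' = {4, 5, 7, 8, 9, 10, 11, 12, 13, 14, 15, 16, 17, 18, 19, 20, 21}

{4, 5, 7, 8, 9, 10, 11, 12, 13, 14, 15, 16, 17, 18, 19, 20, 21}


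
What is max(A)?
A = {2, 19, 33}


Set A = {2, 19, 33}
Elements in ascending order: 2, 19, 33
The largest element is 33.

33


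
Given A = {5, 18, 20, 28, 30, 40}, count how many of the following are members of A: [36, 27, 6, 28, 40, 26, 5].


Set A = {5, 18, 20, 28, 30, 40}
Candidates: [36, 27, 6, 28, 40, 26, 5]
Check each candidate:
36 ∉ A, 27 ∉ A, 6 ∉ A, 28 ∈ A, 40 ∈ A, 26 ∉ A, 5 ∈ A
Count of candidates in A: 3

3


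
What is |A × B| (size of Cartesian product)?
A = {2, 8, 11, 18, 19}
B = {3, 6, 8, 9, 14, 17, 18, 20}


Set A = {2, 8, 11, 18, 19} has 5 elements.
Set B = {3, 6, 8, 9, 14, 17, 18, 20} has 8 elements.
|A × B| = |A| × |B| = 5 × 8 = 40

40


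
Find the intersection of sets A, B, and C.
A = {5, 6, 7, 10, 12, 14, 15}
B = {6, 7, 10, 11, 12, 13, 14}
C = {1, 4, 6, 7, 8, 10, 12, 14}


Set A = {5, 6, 7, 10, 12, 14, 15}
Set B = {6, 7, 10, 11, 12, 13, 14}
Set C = {1, 4, 6, 7, 8, 10, 12, 14}
First, A ∩ B = {6, 7, 10, 12, 14}
Then, (A ∩ B) ∩ C = {6, 7, 10, 12, 14}

{6, 7, 10, 12, 14}


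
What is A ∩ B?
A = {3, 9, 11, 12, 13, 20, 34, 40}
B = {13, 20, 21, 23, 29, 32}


Set A = {3, 9, 11, 12, 13, 20, 34, 40}
Set B = {13, 20, 21, 23, 29, 32}
A ∩ B includes only elements in both sets.
Check each element of A against B:
3 ✗, 9 ✗, 11 ✗, 12 ✗, 13 ✓, 20 ✓, 34 ✗, 40 ✗
A ∩ B = {13, 20}

{13, 20}


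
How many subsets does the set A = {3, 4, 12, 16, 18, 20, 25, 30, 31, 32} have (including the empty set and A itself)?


Set A = {3, 4, 12, 16, 18, 20, 25, 30, 31, 32}
|A| = 10
The power set P(A) contains all subsets of A.
|P(A)| = 2^|A| = 2^10 = 1024

1024


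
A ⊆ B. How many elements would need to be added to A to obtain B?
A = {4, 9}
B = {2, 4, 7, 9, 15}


Set A = {4, 9}, |A| = 2
Set B = {2, 4, 7, 9, 15}, |B| = 5
Since A ⊆ B: B \ A = {2, 7, 15}
|B| - |A| = 5 - 2 = 3

3


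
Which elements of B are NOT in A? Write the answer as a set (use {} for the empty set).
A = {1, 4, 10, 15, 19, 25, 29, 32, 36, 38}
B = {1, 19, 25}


Set A = {1, 4, 10, 15, 19, 25, 29, 32, 36, 38}
Set B = {1, 19, 25}
Check each element of B against A:
1 ∈ A, 19 ∈ A, 25 ∈ A
Elements of B not in A: {}

{}


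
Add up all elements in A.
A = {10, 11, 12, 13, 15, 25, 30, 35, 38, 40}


Set A = {10, 11, 12, 13, 15, 25, 30, 35, 38, 40}
Sum = 10 + 11 + 12 + 13 + 15 + 25 + 30 + 35 + 38 + 40 = 229

229


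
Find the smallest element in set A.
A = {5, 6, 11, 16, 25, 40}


Set A = {5, 6, 11, 16, 25, 40}
Elements in ascending order: 5, 6, 11, 16, 25, 40
The smallest element is 5.

5


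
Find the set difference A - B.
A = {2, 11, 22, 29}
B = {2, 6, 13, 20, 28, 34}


Set A = {2, 11, 22, 29}
Set B = {2, 6, 13, 20, 28, 34}
A \ B includes elements in A that are not in B.
Check each element of A:
2 (in B, remove), 11 (not in B, keep), 22 (not in B, keep), 29 (not in B, keep)
A \ B = {11, 22, 29}

{11, 22, 29}


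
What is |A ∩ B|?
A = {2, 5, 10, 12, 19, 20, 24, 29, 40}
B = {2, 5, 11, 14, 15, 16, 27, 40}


Set A = {2, 5, 10, 12, 19, 20, 24, 29, 40}
Set B = {2, 5, 11, 14, 15, 16, 27, 40}
A ∩ B = {2, 5, 40}
|A ∩ B| = 3

3


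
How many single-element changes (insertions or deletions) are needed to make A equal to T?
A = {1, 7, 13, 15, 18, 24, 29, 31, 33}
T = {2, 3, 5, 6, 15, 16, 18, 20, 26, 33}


Set A = {1, 7, 13, 15, 18, 24, 29, 31, 33}
Set T = {2, 3, 5, 6, 15, 16, 18, 20, 26, 33}
Elements to remove from A (in A, not in T): {1, 7, 13, 24, 29, 31} → 6 removals
Elements to add to A (in T, not in A): {2, 3, 5, 6, 16, 20, 26} → 7 additions
Total edits = 6 + 7 = 13

13


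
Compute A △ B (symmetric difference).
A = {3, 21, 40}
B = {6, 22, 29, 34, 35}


Set A = {3, 21, 40}
Set B = {6, 22, 29, 34, 35}
A △ B = (A \ B) ∪ (B \ A)
Elements in A but not B: {3, 21, 40}
Elements in B but not A: {6, 22, 29, 34, 35}
A △ B = {3, 6, 21, 22, 29, 34, 35, 40}

{3, 6, 21, 22, 29, 34, 35, 40}


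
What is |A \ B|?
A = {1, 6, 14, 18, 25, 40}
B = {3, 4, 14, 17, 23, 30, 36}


Set A = {1, 6, 14, 18, 25, 40}
Set B = {3, 4, 14, 17, 23, 30, 36}
A \ B = {1, 6, 18, 25, 40}
|A \ B| = 5

5


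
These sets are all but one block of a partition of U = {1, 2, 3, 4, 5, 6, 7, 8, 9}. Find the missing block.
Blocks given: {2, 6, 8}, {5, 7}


U = {1, 2, 3, 4, 5, 6, 7, 8, 9}
Shown blocks: {2, 6, 8}, {5, 7}
A partition's blocks are pairwise disjoint and cover U, so the missing block = U \ (union of shown blocks).
Union of shown blocks: {2, 5, 6, 7, 8}
Missing block = U \ (union) = {1, 3, 4, 9}

{1, 3, 4, 9}


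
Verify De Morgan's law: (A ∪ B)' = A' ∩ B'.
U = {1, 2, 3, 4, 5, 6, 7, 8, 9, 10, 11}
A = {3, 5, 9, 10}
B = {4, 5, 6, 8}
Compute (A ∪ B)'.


U = {1, 2, 3, 4, 5, 6, 7, 8, 9, 10, 11}
A = {3, 5, 9, 10}, B = {4, 5, 6, 8}
A ∪ B = {3, 4, 5, 6, 8, 9, 10}
(A ∪ B)' = U \ (A ∪ B) = {1, 2, 7, 11}
Verification via A' ∩ B': A' = {1, 2, 4, 6, 7, 8, 11}, B' = {1, 2, 3, 7, 9, 10, 11}
A' ∩ B' = {1, 2, 7, 11} ✓

{1, 2, 7, 11}


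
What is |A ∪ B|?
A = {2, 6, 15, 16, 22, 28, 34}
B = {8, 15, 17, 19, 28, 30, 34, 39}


Set A = {2, 6, 15, 16, 22, 28, 34}, |A| = 7
Set B = {8, 15, 17, 19, 28, 30, 34, 39}, |B| = 8
A ∩ B = {15, 28, 34}, |A ∩ B| = 3
|A ∪ B| = |A| + |B| - |A ∩ B| = 7 + 8 - 3 = 12

12


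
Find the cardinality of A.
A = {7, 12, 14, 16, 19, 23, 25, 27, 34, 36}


Set A = {7, 12, 14, 16, 19, 23, 25, 27, 34, 36}
Listing elements: 7, 12, 14, 16, 19, 23, 25, 27, 34, 36
Counting: 10 elements
|A| = 10

10


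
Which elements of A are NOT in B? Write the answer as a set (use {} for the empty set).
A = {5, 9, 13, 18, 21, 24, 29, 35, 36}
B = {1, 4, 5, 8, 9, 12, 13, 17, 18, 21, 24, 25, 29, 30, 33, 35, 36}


Set A = {5, 9, 13, 18, 21, 24, 29, 35, 36}
Set B = {1, 4, 5, 8, 9, 12, 13, 17, 18, 21, 24, 25, 29, 30, 33, 35, 36}
Check each element of A against B:
5 ∈ B, 9 ∈ B, 13 ∈ B, 18 ∈ B, 21 ∈ B, 24 ∈ B, 29 ∈ B, 35 ∈ B, 36 ∈ B
Elements of A not in B: {}

{}


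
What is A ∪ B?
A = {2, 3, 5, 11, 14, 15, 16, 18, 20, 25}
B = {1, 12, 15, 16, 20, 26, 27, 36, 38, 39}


Set A = {2, 3, 5, 11, 14, 15, 16, 18, 20, 25}
Set B = {1, 12, 15, 16, 20, 26, 27, 36, 38, 39}
A ∪ B includes all elements in either set.
Elements from A: {2, 3, 5, 11, 14, 15, 16, 18, 20, 25}
Elements from B not already included: {1, 12, 26, 27, 36, 38, 39}
A ∪ B = {1, 2, 3, 5, 11, 12, 14, 15, 16, 18, 20, 25, 26, 27, 36, 38, 39}

{1, 2, 3, 5, 11, 12, 14, 15, 16, 18, 20, 25, 26, 27, 36, 38, 39}


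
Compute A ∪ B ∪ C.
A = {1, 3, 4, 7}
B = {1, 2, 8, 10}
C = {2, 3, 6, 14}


Set A = {1, 3, 4, 7}
Set B = {1, 2, 8, 10}
Set C = {2, 3, 6, 14}
First, A ∪ B = {1, 2, 3, 4, 7, 8, 10}
Then, (A ∪ B) ∪ C = {1, 2, 3, 4, 6, 7, 8, 10, 14}

{1, 2, 3, 4, 6, 7, 8, 10, 14}


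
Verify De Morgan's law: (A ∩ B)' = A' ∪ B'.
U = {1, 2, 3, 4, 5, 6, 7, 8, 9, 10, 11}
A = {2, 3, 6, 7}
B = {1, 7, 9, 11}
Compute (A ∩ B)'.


U = {1, 2, 3, 4, 5, 6, 7, 8, 9, 10, 11}
A = {2, 3, 6, 7}, B = {1, 7, 9, 11}
A ∩ B = {7}
(A ∩ B)' = U \ (A ∩ B) = {1, 2, 3, 4, 5, 6, 8, 9, 10, 11}
Verification via A' ∪ B': A' = {1, 4, 5, 8, 9, 10, 11}, B' = {2, 3, 4, 5, 6, 8, 10}
A' ∪ B' = {1, 2, 3, 4, 5, 6, 8, 9, 10, 11} ✓

{1, 2, 3, 4, 5, 6, 8, 9, 10, 11}


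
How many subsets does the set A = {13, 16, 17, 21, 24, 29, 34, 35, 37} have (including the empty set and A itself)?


Set A = {13, 16, 17, 21, 24, 29, 34, 35, 37}
|A| = 9
The power set P(A) contains all subsets of A.
|P(A)| = 2^|A| = 2^9 = 512

512


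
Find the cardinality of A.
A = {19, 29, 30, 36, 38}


Set A = {19, 29, 30, 36, 38}
Listing elements: 19, 29, 30, 36, 38
Counting: 5 elements
|A| = 5

5


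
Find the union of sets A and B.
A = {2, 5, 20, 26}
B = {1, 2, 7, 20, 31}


Set A = {2, 5, 20, 26}
Set B = {1, 2, 7, 20, 31}
A ∪ B includes all elements in either set.
Elements from A: {2, 5, 20, 26}
Elements from B not already included: {1, 7, 31}
A ∪ B = {1, 2, 5, 7, 20, 26, 31}

{1, 2, 5, 7, 20, 26, 31}


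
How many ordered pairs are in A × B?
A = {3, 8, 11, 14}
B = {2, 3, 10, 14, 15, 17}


Set A = {3, 8, 11, 14} has 4 elements.
Set B = {2, 3, 10, 14, 15, 17} has 6 elements.
|A × B| = |A| × |B| = 4 × 6 = 24

24


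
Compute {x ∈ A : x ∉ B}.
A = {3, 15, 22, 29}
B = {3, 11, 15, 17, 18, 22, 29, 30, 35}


Set A = {3, 15, 22, 29}
Set B = {3, 11, 15, 17, 18, 22, 29, 30, 35}
Check each element of A against B:
3 ∈ B, 15 ∈ B, 22 ∈ B, 29 ∈ B
Elements of A not in B: {}

{}


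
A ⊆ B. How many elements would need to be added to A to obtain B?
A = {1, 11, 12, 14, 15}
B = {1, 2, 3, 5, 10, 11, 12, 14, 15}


Set A = {1, 11, 12, 14, 15}, |A| = 5
Set B = {1, 2, 3, 5, 10, 11, 12, 14, 15}, |B| = 9
Since A ⊆ B: B \ A = {2, 3, 5, 10}
|B| - |A| = 9 - 5 = 4

4


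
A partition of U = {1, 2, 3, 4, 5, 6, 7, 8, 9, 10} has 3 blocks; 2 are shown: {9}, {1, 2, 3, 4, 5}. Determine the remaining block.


U = {1, 2, 3, 4, 5, 6, 7, 8, 9, 10}
Shown blocks: {9}, {1, 2, 3, 4, 5}
A partition's blocks are pairwise disjoint and cover U, so the missing block = U \ (union of shown blocks).
Union of shown blocks: {1, 2, 3, 4, 5, 9}
Missing block = U \ (union) = {6, 7, 8, 10}

{6, 7, 8, 10}


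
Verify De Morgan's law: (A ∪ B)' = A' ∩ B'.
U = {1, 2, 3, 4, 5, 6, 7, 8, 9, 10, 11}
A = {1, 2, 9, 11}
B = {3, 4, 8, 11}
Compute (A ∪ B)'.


U = {1, 2, 3, 4, 5, 6, 7, 8, 9, 10, 11}
A = {1, 2, 9, 11}, B = {3, 4, 8, 11}
A ∪ B = {1, 2, 3, 4, 8, 9, 11}
(A ∪ B)' = U \ (A ∪ B) = {5, 6, 7, 10}
Verification via A' ∩ B': A' = {3, 4, 5, 6, 7, 8, 10}, B' = {1, 2, 5, 6, 7, 9, 10}
A' ∩ B' = {5, 6, 7, 10} ✓

{5, 6, 7, 10}


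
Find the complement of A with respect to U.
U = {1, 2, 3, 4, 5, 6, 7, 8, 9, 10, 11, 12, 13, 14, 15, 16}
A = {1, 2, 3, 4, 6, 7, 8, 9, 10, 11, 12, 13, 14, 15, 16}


Universal set U = {1, 2, 3, 4, 5, 6, 7, 8, 9, 10, 11, 12, 13, 14, 15, 16}
Set A = {1, 2, 3, 4, 6, 7, 8, 9, 10, 11, 12, 13, 14, 15, 16}
A' = U \ A = elements in U but not in A
Checking each element of U:
1 (in A, exclude), 2 (in A, exclude), 3 (in A, exclude), 4 (in A, exclude), 5 (not in A, include), 6 (in A, exclude), 7 (in A, exclude), 8 (in A, exclude), 9 (in A, exclude), 10 (in A, exclude), 11 (in A, exclude), 12 (in A, exclude), 13 (in A, exclude), 14 (in A, exclude), 15 (in A, exclude), 16 (in A, exclude)
A' = {5}

{5}


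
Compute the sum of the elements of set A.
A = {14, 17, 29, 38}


Set A = {14, 17, 29, 38}
Sum = 14 + 17 + 29 + 38 = 98

98


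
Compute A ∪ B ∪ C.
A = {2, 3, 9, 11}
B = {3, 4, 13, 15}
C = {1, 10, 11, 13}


Set A = {2, 3, 9, 11}
Set B = {3, 4, 13, 15}
Set C = {1, 10, 11, 13}
First, A ∪ B = {2, 3, 4, 9, 11, 13, 15}
Then, (A ∪ B) ∪ C = {1, 2, 3, 4, 9, 10, 11, 13, 15}

{1, 2, 3, 4, 9, 10, 11, 13, 15}


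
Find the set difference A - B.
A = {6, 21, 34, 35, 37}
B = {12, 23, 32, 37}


Set A = {6, 21, 34, 35, 37}
Set B = {12, 23, 32, 37}
A \ B includes elements in A that are not in B.
Check each element of A:
6 (not in B, keep), 21 (not in B, keep), 34 (not in B, keep), 35 (not in B, keep), 37 (in B, remove)
A \ B = {6, 21, 34, 35}

{6, 21, 34, 35}


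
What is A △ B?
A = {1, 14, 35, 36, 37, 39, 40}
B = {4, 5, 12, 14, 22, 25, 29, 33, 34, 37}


Set A = {1, 14, 35, 36, 37, 39, 40}
Set B = {4, 5, 12, 14, 22, 25, 29, 33, 34, 37}
A △ B = (A \ B) ∪ (B \ A)
Elements in A but not B: {1, 35, 36, 39, 40}
Elements in B but not A: {4, 5, 12, 22, 25, 29, 33, 34}
A △ B = {1, 4, 5, 12, 22, 25, 29, 33, 34, 35, 36, 39, 40}

{1, 4, 5, 12, 22, 25, 29, 33, 34, 35, 36, 39, 40}


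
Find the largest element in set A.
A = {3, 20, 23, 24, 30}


Set A = {3, 20, 23, 24, 30}
Elements in ascending order: 3, 20, 23, 24, 30
The largest element is 30.

30


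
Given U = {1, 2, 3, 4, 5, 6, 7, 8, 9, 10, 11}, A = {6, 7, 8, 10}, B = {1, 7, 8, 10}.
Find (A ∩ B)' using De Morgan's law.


U = {1, 2, 3, 4, 5, 6, 7, 8, 9, 10, 11}
A = {6, 7, 8, 10}, B = {1, 7, 8, 10}
A ∩ B = {7, 8, 10}
(A ∩ B)' = U \ (A ∩ B) = {1, 2, 3, 4, 5, 6, 9, 11}
Verification via A' ∪ B': A' = {1, 2, 3, 4, 5, 9, 11}, B' = {2, 3, 4, 5, 6, 9, 11}
A' ∪ B' = {1, 2, 3, 4, 5, 6, 9, 11} ✓

{1, 2, 3, 4, 5, 6, 9, 11}


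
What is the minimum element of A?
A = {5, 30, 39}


Set A = {5, 30, 39}
Elements in ascending order: 5, 30, 39
The smallest element is 5.

5


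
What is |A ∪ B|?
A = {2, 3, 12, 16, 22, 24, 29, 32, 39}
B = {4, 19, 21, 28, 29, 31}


Set A = {2, 3, 12, 16, 22, 24, 29, 32, 39}, |A| = 9
Set B = {4, 19, 21, 28, 29, 31}, |B| = 6
A ∩ B = {29}, |A ∩ B| = 1
|A ∪ B| = |A| + |B| - |A ∩ B| = 9 + 6 - 1 = 14

14


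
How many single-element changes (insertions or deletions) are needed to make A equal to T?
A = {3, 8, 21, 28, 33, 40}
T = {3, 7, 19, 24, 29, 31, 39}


Set A = {3, 8, 21, 28, 33, 40}
Set T = {3, 7, 19, 24, 29, 31, 39}
Elements to remove from A (in A, not in T): {8, 21, 28, 33, 40} → 5 removals
Elements to add to A (in T, not in A): {7, 19, 24, 29, 31, 39} → 6 additions
Total edits = 5 + 6 = 11

11


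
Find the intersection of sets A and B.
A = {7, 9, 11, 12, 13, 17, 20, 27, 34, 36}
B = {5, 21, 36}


Set A = {7, 9, 11, 12, 13, 17, 20, 27, 34, 36}
Set B = {5, 21, 36}
A ∩ B includes only elements in both sets.
Check each element of A against B:
7 ✗, 9 ✗, 11 ✗, 12 ✗, 13 ✗, 17 ✗, 20 ✗, 27 ✗, 34 ✗, 36 ✓
A ∩ B = {36}

{36}


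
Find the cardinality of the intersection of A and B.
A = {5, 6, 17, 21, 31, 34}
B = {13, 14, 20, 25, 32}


Set A = {5, 6, 17, 21, 31, 34}
Set B = {13, 14, 20, 25, 32}
A ∩ B = {}
|A ∩ B| = 0

0


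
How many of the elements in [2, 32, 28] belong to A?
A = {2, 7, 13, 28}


Set A = {2, 7, 13, 28}
Candidates: [2, 32, 28]
Check each candidate:
2 ∈ A, 32 ∉ A, 28 ∈ A
Count of candidates in A: 2

2


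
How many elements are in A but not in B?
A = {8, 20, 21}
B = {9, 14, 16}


Set A = {8, 20, 21}
Set B = {9, 14, 16}
A \ B = {8, 20, 21}
|A \ B| = 3

3


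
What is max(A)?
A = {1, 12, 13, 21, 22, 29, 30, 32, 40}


Set A = {1, 12, 13, 21, 22, 29, 30, 32, 40}
Elements in ascending order: 1, 12, 13, 21, 22, 29, 30, 32, 40
The largest element is 40.

40


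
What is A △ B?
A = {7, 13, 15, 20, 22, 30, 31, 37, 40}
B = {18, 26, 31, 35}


Set A = {7, 13, 15, 20, 22, 30, 31, 37, 40}
Set B = {18, 26, 31, 35}
A △ B = (A \ B) ∪ (B \ A)
Elements in A but not B: {7, 13, 15, 20, 22, 30, 37, 40}
Elements in B but not A: {18, 26, 35}
A △ B = {7, 13, 15, 18, 20, 22, 26, 30, 35, 37, 40}

{7, 13, 15, 18, 20, 22, 26, 30, 35, 37, 40}


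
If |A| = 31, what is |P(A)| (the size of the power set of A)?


The set has 31 elements.
The power set contains all possible subsets.
|P(A)| = 2^|A| = 2^31 = 2147483648

2147483648


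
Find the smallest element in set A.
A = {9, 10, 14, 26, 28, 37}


Set A = {9, 10, 14, 26, 28, 37}
Elements in ascending order: 9, 10, 14, 26, 28, 37
The smallest element is 9.

9


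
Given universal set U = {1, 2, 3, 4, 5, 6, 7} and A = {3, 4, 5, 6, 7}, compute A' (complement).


Universal set U = {1, 2, 3, 4, 5, 6, 7}
Set A = {3, 4, 5, 6, 7}
A' = U \ A = elements in U but not in A
Checking each element of U:
1 (not in A, include), 2 (not in A, include), 3 (in A, exclude), 4 (in A, exclude), 5 (in A, exclude), 6 (in A, exclude), 7 (in A, exclude)
A' = {1, 2}

{1, 2}


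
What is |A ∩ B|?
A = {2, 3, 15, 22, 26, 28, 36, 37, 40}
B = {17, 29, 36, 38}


Set A = {2, 3, 15, 22, 26, 28, 36, 37, 40}
Set B = {17, 29, 36, 38}
A ∩ B = {36}
|A ∩ B| = 1

1


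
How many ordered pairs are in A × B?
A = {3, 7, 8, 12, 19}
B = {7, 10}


Set A = {3, 7, 8, 12, 19} has 5 elements.
Set B = {7, 10} has 2 elements.
|A × B| = |A| × |B| = 5 × 2 = 10

10


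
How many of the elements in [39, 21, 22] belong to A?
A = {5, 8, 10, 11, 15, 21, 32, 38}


Set A = {5, 8, 10, 11, 15, 21, 32, 38}
Candidates: [39, 21, 22]
Check each candidate:
39 ∉ A, 21 ∈ A, 22 ∉ A
Count of candidates in A: 1

1


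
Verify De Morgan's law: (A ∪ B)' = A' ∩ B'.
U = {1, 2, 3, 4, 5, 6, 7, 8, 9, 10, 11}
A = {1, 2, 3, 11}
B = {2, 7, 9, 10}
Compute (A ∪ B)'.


U = {1, 2, 3, 4, 5, 6, 7, 8, 9, 10, 11}
A = {1, 2, 3, 11}, B = {2, 7, 9, 10}
A ∪ B = {1, 2, 3, 7, 9, 10, 11}
(A ∪ B)' = U \ (A ∪ B) = {4, 5, 6, 8}
Verification via A' ∩ B': A' = {4, 5, 6, 7, 8, 9, 10}, B' = {1, 3, 4, 5, 6, 8, 11}
A' ∩ B' = {4, 5, 6, 8} ✓

{4, 5, 6, 8}


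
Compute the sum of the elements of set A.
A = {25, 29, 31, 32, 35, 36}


Set A = {25, 29, 31, 32, 35, 36}
Sum = 25 + 29 + 31 + 32 + 35 + 36 = 188

188


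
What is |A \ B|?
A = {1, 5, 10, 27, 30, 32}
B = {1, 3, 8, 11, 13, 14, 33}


Set A = {1, 5, 10, 27, 30, 32}
Set B = {1, 3, 8, 11, 13, 14, 33}
A \ B = {5, 10, 27, 30, 32}
|A \ B| = 5

5


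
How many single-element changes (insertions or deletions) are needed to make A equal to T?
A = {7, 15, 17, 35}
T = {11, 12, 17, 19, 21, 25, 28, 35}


Set A = {7, 15, 17, 35}
Set T = {11, 12, 17, 19, 21, 25, 28, 35}
Elements to remove from A (in A, not in T): {7, 15} → 2 removals
Elements to add to A (in T, not in A): {11, 12, 19, 21, 25, 28} → 6 additions
Total edits = 2 + 6 = 8

8


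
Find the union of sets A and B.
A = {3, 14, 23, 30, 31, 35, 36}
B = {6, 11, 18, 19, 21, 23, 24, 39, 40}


Set A = {3, 14, 23, 30, 31, 35, 36}
Set B = {6, 11, 18, 19, 21, 23, 24, 39, 40}
A ∪ B includes all elements in either set.
Elements from A: {3, 14, 23, 30, 31, 35, 36}
Elements from B not already included: {6, 11, 18, 19, 21, 24, 39, 40}
A ∪ B = {3, 6, 11, 14, 18, 19, 21, 23, 24, 30, 31, 35, 36, 39, 40}

{3, 6, 11, 14, 18, 19, 21, 23, 24, 30, 31, 35, 36, 39, 40}


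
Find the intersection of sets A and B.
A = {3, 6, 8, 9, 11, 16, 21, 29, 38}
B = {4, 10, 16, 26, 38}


Set A = {3, 6, 8, 9, 11, 16, 21, 29, 38}
Set B = {4, 10, 16, 26, 38}
A ∩ B includes only elements in both sets.
Check each element of A against B:
3 ✗, 6 ✗, 8 ✗, 9 ✗, 11 ✗, 16 ✓, 21 ✗, 29 ✗, 38 ✓
A ∩ B = {16, 38}

{16, 38}


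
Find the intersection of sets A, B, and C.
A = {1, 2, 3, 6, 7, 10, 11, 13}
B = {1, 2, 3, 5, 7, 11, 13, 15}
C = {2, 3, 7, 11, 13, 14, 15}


Set A = {1, 2, 3, 6, 7, 10, 11, 13}
Set B = {1, 2, 3, 5, 7, 11, 13, 15}
Set C = {2, 3, 7, 11, 13, 14, 15}
First, A ∩ B = {1, 2, 3, 7, 11, 13}
Then, (A ∩ B) ∩ C = {2, 3, 7, 11, 13}

{2, 3, 7, 11, 13}


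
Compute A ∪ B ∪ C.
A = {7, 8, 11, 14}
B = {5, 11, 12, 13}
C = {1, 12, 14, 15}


Set A = {7, 8, 11, 14}
Set B = {5, 11, 12, 13}
Set C = {1, 12, 14, 15}
First, A ∪ B = {5, 7, 8, 11, 12, 13, 14}
Then, (A ∪ B) ∪ C = {1, 5, 7, 8, 11, 12, 13, 14, 15}

{1, 5, 7, 8, 11, 12, 13, 14, 15}


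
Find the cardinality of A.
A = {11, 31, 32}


Set A = {11, 31, 32}
Listing elements: 11, 31, 32
Counting: 3 elements
|A| = 3

3


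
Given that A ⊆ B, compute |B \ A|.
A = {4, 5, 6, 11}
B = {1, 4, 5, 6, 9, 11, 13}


Set A = {4, 5, 6, 11}, |A| = 4
Set B = {1, 4, 5, 6, 9, 11, 13}, |B| = 7
Since A ⊆ B: B \ A = {1, 9, 13}
|B| - |A| = 7 - 4 = 3

3


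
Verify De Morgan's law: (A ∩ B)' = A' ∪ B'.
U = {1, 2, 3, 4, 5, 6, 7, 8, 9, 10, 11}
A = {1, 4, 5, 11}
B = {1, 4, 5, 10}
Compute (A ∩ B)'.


U = {1, 2, 3, 4, 5, 6, 7, 8, 9, 10, 11}
A = {1, 4, 5, 11}, B = {1, 4, 5, 10}
A ∩ B = {1, 4, 5}
(A ∩ B)' = U \ (A ∩ B) = {2, 3, 6, 7, 8, 9, 10, 11}
Verification via A' ∪ B': A' = {2, 3, 6, 7, 8, 9, 10}, B' = {2, 3, 6, 7, 8, 9, 11}
A' ∪ B' = {2, 3, 6, 7, 8, 9, 10, 11} ✓

{2, 3, 6, 7, 8, 9, 10, 11}


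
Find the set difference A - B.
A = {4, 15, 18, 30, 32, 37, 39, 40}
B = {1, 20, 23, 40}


Set A = {4, 15, 18, 30, 32, 37, 39, 40}
Set B = {1, 20, 23, 40}
A \ B includes elements in A that are not in B.
Check each element of A:
4 (not in B, keep), 15 (not in B, keep), 18 (not in B, keep), 30 (not in B, keep), 32 (not in B, keep), 37 (not in B, keep), 39 (not in B, keep), 40 (in B, remove)
A \ B = {4, 15, 18, 30, 32, 37, 39}

{4, 15, 18, 30, 32, 37, 39}


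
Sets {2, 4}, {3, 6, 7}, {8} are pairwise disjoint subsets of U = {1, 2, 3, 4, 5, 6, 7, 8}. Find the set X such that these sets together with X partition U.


U = {1, 2, 3, 4, 5, 6, 7, 8}
Shown blocks: {2, 4}, {3, 6, 7}, {8}
A partition's blocks are pairwise disjoint and cover U, so the missing block = U \ (union of shown blocks).
Union of shown blocks: {2, 3, 4, 6, 7, 8}
Missing block = U \ (union) = {1, 5}

{1, 5}


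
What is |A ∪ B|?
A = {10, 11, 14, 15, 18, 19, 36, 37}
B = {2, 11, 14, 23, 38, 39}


Set A = {10, 11, 14, 15, 18, 19, 36, 37}, |A| = 8
Set B = {2, 11, 14, 23, 38, 39}, |B| = 6
A ∩ B = {11, 14}, |A ∩ B| = 2
|A ∪ B| = |A| + |B| - |A ∩ B| = 8 + 6 - 2 = 12

12


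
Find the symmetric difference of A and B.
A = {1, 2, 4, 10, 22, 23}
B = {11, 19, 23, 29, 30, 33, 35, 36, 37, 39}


Set A = {1, 2, 4, 10, 22, 23}
Set B = {11, 19, 23, 29, 30, 33, 35, 36, 37, 39}
A △ B = (A \ B) ∪ (B \ A)
Elements in A but not B: {1, 2, 4, 10, 22}
Elements in B but not A: {11, 19, 29, 30, 33, 35, 36, 37, 39}
A △ B = {1, 2, 4, 10, 11, 19, 22, 29, 30, 33, 35, 36, 37, 39}

{1, 2, 4, 10, 11, 19, 22, 29, 30, 33, 35, 36, 37, 39}


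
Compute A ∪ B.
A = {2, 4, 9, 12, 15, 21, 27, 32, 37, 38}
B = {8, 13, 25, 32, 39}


Set A = {2, 4, 9, 12, 15, 21, 27, 32, 37, 38}
Set B = {8, 13, 25, 32, 39}
A ∪ B includes all elements in either set.
Elements from A: {2, 4, 9, 12, 15, 21, 27, 32, 37, 38}
Elements from B not already included: {8, 13, 25, 39}
A ∪ B = {2, 4, 8, 9, 12, 13, 15, 21, 25, 27, 32, 37, 38, 39}

{2, 4, 8, 9, 12, 13, 15, 21, 25, 27, 32, 37, 38, 39}


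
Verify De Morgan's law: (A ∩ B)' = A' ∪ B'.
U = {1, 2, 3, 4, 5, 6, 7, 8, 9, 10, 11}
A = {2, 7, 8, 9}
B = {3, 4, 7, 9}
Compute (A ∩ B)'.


U = {1, 2, 3, 4, 5, 6, 7, 8, 9, 10, 11}
A = {2, 7, 8, 9}, B = {3, 4, 7, 9}
A ∩ B = {7, 9}
(A ∩ B)' = U \ (A ∩ B) = {1, 2, 3, 4, 5, 6, 8, 10, 11}
Verification via A' ∪ B': A' = {1, 3, 4, 5, 6, 10, 11}, B' = {1, 2, 5, 6, 8, 10, 11}
A' ∪ B' = {1, 2, 3, 4, 5, 6, 8, 10, 11} ✓

{1, 2, 3, 4, 5, 6, 8, 10, 11}


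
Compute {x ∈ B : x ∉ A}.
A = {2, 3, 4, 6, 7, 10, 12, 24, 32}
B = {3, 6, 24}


Set A = {2, 3, 4, 6, 7, 10, 12, 24, 32}
Set B = {3, 6, 24}
Check each element of B against A:
3 ∈ A, 6 ∈ A, 24 ∈ A
Elements of B not in A: {}

{}


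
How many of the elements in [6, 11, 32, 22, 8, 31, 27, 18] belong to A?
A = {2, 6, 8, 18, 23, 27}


Set A = {2, 6, 8, 18, 23, 27}
Candidates: [6, 11, 32, 22, 8, 31, 27, 18]
Check each candidate:
6 ∈ A, 11 ∉ A, 32 ∉ A, 22 ∉ A, 8 ∈ A, 31 ∉ A, 27 ∈ A, 18 ∈ A
Count of candidates in A: 4

4


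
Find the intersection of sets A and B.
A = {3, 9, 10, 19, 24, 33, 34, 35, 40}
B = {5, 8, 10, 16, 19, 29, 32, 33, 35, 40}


Set A = {3, 9, 10, 19, 24, 33, 34, 35, 40}
Set B = {5, 8, 10, 16, 19, 29, 32, 33, 35, 40}
A ∩ B includes only elements in both sets.
Check each element of A against B:
3 ✗, 9 ✗, 10 ✓, 19 ✓, 24 ✗, 33 ✓, 34 ✗, 35 ✓, 40 ✓
A ∩ B = {10, 19, 33, 35, 40}

{10, 19, 33, 35, 40}


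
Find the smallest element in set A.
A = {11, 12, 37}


Set A = {11, 12, 37}
Elements in ascending order: 11, 12, 37
The smallest element is 11.

11


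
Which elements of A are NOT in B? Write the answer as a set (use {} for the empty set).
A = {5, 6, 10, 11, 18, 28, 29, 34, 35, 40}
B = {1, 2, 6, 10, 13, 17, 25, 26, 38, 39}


Set A = {5, 6, 10, 11, 18, 28, 29, 34, 35, 40}
Set B = {1, 2, 6, 10, 13, 17, 25, 26, 38, 39}
Check each element of A against B:
5 ∉ B (include), 6 ∈ B, 10 ∈ B, 11 ∉ B (include), 18 ∉ B (include), 28 ∉ B (include), 29 ∉ B (include), 34 ∉ B (include), 35 ∉ B (include), 40 ∉ B (include)
Elements of A not in B: {5, 11, 18, 28, 29, 34, 35, 40}

{5, 11, 18, 28, 29, 34, 35, 40}


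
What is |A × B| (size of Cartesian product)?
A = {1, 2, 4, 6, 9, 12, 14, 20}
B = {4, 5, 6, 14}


Set A = {1, 2, 4, 6, 9, 12, 14, 20} has 8 elements.
Set B = {4, 5, 6, 14} has 4 elements.
|A × B| = |A| × |B| = 8 × 4 = 32

32


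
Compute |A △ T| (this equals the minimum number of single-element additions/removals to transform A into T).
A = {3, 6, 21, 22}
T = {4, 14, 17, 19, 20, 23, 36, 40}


Set A = {3, 6, 21, 22}
Set T = {4, 14, 17, 19, 20, 23, 36, 40}
Elements to remove from A (in A, not in T): {3, 6, 21, 22} → 4 removals
Elements to add to A (in T, not in A): {4, 14, 17, 19, 20, 23, 36, 40} → 8 additions
Total edits = 4 + 8 = 12

12


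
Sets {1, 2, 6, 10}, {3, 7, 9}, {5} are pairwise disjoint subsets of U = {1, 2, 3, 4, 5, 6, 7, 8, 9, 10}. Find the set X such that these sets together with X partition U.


U = {1, 2, 3, 4, 5, 6, 7, 8, 9, 10}
Shown blocks: {1, 2, 6, 10}, {3, 7, 9}, {5}
A partition's blocks are pairwise disjoint and cover U, so the missing block = U \ (union of shown blocks).
Union of shown blocks: {1, 2, 3, 5, 6, 7, 9, 10}
Missing block = U \ (union) = {4, 8}

{4, 8}


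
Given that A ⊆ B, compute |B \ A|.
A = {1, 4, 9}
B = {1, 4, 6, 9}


Set A = {1, 4, 9}, |A| = 3
Set B = {1, 4, 6, 9}, |B| = 4
Since A ⊆ B: B \ A = {6}
|B| - |A| = 4 - 3 = 1

1


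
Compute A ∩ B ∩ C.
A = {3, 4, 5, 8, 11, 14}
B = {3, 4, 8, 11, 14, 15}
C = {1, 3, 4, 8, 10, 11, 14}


Set A = {3, 4, 5, 8, 11, 14}
Set B = {3, 4, 8, 11, 14, 15}
Set C = {1, 3, 4, 8, 10, 11, 14}
First, A ∩ B = {3, 4, 8, 11, 14}
Then, (A ∩ B) ∩ C = {3, 4, 8, 11, 14}

{3, 4, 8, 11, 14}


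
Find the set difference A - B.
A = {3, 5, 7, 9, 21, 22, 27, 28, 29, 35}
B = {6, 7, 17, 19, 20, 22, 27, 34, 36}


Set A = {3, 5, 7, 9, 21, 22, 27, 28, 29, 35}
Set B = {6, 7, 17, 19, 20, 22, 27, 34, 36}
A \ B includes elements in A that are not in B.
Check each element of A:
3 (not in B, keep), 5 (not in B, keep), 7 (in B, remove), 9 (not in B, keep), 21 (not in B, keep), 22 (in B, remove), 27 (in B, remove), 28 (not in B, keep), 29 (not in B, keep), 35 (not in B, keep)
A \ B = {3, 5, 9, 21, 28, 29, 35}

{3, 5, 9, 21, 28, 29, 35}


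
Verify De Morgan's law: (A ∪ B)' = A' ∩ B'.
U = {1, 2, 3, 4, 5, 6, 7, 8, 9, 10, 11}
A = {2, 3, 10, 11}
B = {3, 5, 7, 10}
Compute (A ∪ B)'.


U = {1, 2, 3, 4, 5, 6, 7, 8, 9, 10, 11}
A = {2, 3, 10, 11}, B = {3, 5, 7, 10}
A ∪ B = {2, 3, 5, 7, 10, 11}
(A ∪ B)' = U \ (A ∪ B) = {1, 4, 6, 8, 9}
Verification via A' ∩ B': A' = {1, 4, 5, 6, 7, 8, 9}, B' = {1, 2, 4, 6, 8, 9, 11}
A' ∩ B' = {1, 4, 6, 8, 9} ✓

{1, 4, 6, 8, 9}


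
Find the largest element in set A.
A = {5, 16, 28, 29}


Set A = {5, 16, 28, 29}
Elements in ascending order: 5, 16, 28, 29
The largest element is 29.

29


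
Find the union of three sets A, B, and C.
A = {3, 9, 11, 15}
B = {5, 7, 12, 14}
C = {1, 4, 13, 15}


Set A = {3, 9, 11, 15}
Set B = {5, 7, 12, 14}
Set C = {1, 4, 13, 15}
First, A ∪ B = {3, 5, 7, 9, 11, 12, 14, 15}
Then, (A ∪ B) ∪ C = {1, 3, 4, 5, 7, 9, 11, 12, 13, 14, 15}

{1, 3, 4, 5, 7, 9, 11, 12, 13, 14, 15}


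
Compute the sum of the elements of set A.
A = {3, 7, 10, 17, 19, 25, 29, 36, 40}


Set A = {3, 7, 10, 17, 19, 25, 29, 36, 40}
Sum = 3 + 7 + 10 + 17 + 19 + 25 + 29 + 36 + 40 = 186

186


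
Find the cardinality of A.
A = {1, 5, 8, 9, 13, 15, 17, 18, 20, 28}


Set A = {1, 5, 8, 9, 13, 15, 17, 18, 20, 28}
Listing elements: 1, 5, 8, 9, 13, 15, 17, 18, 20, 28
Counting: 10 elements
|A| = 10

10


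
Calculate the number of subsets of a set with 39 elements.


The set has 39 elements.
The power set contains all possible subsets.
|P(A)| = 2^|A| = 2^39 = 549755813888

549755813888


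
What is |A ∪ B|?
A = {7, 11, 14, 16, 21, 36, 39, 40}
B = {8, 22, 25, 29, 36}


Set A = {7, 11, 14, 16, 21, 36, 39, 40}, |A| = 8
Set B = {8, 22, 25, 29, 36}, |B| = 5
A ∩ B = {36}, |A ∩ B| = 1
|A ∪ B| = |A| + |B| - |A ∩ B| = 8 + 5 - 1 = 12

12


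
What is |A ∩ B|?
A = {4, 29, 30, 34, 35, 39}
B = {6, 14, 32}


Set A = {4, 29, 30, 34, 35, 39}
Set B = {6, 14, 32}
A ∩ B = {}
|A ∩ B| = 0

0


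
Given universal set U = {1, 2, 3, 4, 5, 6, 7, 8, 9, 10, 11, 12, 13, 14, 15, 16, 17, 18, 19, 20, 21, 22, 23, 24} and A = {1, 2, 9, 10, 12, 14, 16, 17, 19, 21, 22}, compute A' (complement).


Universal set U = {1, 2, 3, 4, 5, 6, 7, 8, 9, 10, 11, 12, 13, 14, 15, 16, 17, 18, 19, 20, 21, 22, 23, 24}
Set A = {1, 2, 9, 10, 12, 14, 16, 17, 19, 21, 22}
A' = U \ A = elements in U but not in A
Checking each element of U:
1 (in A, exclude), 2 (in A, exclude), 3 (not in A, include), 4 (not in A, include), 5 (not in A, include), 6 (not in A, include), 7 (not in A, include), 8 (not in A, include), 9 (in A, exclude), 10 (in A, exclude), 11 (not in A, include), 12 (in A, exclude), 13 (not in A, include), 14 (in A, exclude), 15 (not in A, include), 16 (in A, exclude), 17 (in A, exclude), 18 (not in A, include), 19 (in A, exclude), 20 (not in A, include), 21 (in A, exclude), 22 (in A, exclude), 23 (not in A, include), 24 (not in A, include)
A' = {3, 4, 5, 6, 7, 8, 11, 13, 15, 18, 20, 23, 24}

{3, 4, 5, 6, 7, 8, 11, 13, 15, 18, 20, 23, 24}
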